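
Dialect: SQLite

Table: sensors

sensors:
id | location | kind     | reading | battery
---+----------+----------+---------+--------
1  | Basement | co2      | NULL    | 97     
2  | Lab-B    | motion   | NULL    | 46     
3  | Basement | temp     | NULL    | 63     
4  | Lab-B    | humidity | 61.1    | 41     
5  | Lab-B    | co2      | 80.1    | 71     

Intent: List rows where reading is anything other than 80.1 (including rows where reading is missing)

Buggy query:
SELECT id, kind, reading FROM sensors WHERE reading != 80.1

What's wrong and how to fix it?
Bug: Inequality against NULL is unknown, not true; rows with NULL are dropped

Fix: Add an explicit OR reading IS NULL to include the missing-value rows

Corrected query:
SELECT id, kind, reading FROM sensors WHERE reading != 80.1 OR reading IS NULL

Result:
id | kind     | reading
---+----------+--------
1  | co2      | NULL   
2  | motion   | NULL   
3  | temp     | NULL   
4  | humidity | 61.1   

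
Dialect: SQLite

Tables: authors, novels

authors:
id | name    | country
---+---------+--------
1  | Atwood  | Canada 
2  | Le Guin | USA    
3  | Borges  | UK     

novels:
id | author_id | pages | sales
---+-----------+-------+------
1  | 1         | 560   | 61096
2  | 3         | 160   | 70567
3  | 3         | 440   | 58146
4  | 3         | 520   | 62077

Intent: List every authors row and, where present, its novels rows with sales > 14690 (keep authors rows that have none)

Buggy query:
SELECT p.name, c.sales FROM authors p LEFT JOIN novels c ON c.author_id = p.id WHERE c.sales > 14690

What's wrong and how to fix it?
Bug: A WHERE condition on the right-hand table after LEFT JOIN drops unmatched parents

Fix: Put 'c.sales > 14690' in the JOIN's ON clause instead of WHERE

Corrected query:
SELECT p.name, c.sales FROM authors p LEFT JOIN novels c ON c.author_id = p.id AND c.sales > 14690

Result:
name    | sales
--------+------
Atwood  | 61096
Le Guin | NULL 
Borges  | 58146
Borges  | 62077
Borges  | 70567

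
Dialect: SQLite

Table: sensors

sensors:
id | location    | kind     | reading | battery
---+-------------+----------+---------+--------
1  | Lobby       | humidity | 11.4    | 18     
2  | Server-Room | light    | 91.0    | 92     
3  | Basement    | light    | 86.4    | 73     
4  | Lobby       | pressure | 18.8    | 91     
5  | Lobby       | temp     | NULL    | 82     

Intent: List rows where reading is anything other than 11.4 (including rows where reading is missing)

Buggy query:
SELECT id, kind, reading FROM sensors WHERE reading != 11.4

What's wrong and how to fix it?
Bug: 'reading != 11.4' is unknown when reading is NULL, so NULL rows are silently excluded

Fix: Handle NULL separately with IS NULL alongside the inequality

Corrected query:
SELECT id, kind, reading FROM sensors WHERE reading != 11.4 OR reading IS NULL

Result:
id | kind     | reading
---+----------+--------
2  | light    | 91     
3  | light    | 86.4   
4  | pressure | 18.8   
5  | temp     | NULL   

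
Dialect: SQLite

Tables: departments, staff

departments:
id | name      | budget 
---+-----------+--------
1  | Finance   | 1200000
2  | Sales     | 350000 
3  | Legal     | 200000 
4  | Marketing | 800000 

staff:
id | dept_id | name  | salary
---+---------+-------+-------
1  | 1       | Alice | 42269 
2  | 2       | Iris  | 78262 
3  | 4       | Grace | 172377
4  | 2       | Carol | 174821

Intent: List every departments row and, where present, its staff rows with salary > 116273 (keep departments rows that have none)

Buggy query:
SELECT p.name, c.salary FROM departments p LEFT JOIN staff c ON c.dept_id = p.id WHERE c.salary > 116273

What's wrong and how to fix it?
Bug: Filtering c.salary in WHERE discards the NULL rows produced by LEFT JOIN, turning it into an inner join

Fix: Move the right-table condition into the ON clause so unmatched parents are kept

Corrected query:
SELECT p.name, c.salary FROM departments p LEFT JOIN staff c ON c.dept_id = p.id AND c.salary > 116273

Result:
name      | salary
----------+-------
Finance   | NULL  
Sales     | 174821
Legal     | NULL  
Marketing | 172377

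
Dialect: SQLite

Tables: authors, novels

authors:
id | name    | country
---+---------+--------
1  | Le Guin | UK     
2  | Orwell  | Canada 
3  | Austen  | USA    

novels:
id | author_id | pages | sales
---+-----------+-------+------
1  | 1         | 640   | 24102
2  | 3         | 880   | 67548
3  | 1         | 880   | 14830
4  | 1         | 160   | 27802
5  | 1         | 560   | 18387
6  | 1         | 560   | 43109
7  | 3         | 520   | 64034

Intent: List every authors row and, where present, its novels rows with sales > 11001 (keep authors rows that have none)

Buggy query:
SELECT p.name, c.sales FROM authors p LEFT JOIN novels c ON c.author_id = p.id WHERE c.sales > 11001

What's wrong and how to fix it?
Bug: Filtering c.sales in WHERE discards the NULL rows produced by LEFT JOIN, turning it into an inner join

Fix: Move the right-table condition into the ON clause so unmatched parents are kept

Corrected query:
SELECT p.name, c.sales FROM authors p LEFT JOIN novels c ON c.author_id = p.id AND c.sales > 11001

Result:
name    | sales
--------+------
Le Guin | 14830
Le Guin | 18387
Le Guin | 24102
Le Guin | 27802
Le Guin | 43109
Orwell  | NULL 
Austen  | 64034
Austen  | 67548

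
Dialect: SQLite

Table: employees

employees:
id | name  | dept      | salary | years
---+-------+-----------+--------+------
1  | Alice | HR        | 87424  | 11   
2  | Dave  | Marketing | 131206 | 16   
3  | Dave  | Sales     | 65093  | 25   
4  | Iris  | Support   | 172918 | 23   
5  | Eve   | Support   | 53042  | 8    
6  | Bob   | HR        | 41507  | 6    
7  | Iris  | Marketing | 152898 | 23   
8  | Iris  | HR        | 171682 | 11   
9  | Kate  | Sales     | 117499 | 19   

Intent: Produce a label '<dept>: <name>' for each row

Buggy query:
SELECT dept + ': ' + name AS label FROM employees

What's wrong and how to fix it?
Bug: '+' is numeric addition; on text columns SQLite converts them to 0 instead of concatenating

Fix: Use the || operator for string concatenation

Corrected query:
SELECT dept || ': ' || name AS label FROM employees

Result:
label          
---------------
HR: Alice      
Marketing: Dave
Sales: Dave    
Support: Iris  
Support: Eve   
HR: Bob        
Marketing: Iris
HR: Iris       
Sales: Kate    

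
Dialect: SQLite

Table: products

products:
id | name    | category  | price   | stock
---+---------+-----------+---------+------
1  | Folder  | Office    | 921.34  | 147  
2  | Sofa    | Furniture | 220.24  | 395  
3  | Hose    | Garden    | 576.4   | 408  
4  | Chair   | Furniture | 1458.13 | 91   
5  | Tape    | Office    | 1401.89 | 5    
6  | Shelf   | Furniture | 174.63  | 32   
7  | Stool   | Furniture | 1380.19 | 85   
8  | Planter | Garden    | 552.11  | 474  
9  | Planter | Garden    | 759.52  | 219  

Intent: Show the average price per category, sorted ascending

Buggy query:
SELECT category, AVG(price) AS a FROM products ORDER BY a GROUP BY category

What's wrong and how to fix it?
Bug: ORDER BY appears before GROUP BY; SQL clause order requires GROUP BY first

Fix: Move ORDER BY to the end, after GROUP BY

Corrected query:
SELECT category, AVG(price) AS a FROM products GROUP BY category ORDER BY a

Result:
category  | a         
----------+-----------
Garden    | 629.343333
Furniture | 808.2975  
Office    | 1161.615  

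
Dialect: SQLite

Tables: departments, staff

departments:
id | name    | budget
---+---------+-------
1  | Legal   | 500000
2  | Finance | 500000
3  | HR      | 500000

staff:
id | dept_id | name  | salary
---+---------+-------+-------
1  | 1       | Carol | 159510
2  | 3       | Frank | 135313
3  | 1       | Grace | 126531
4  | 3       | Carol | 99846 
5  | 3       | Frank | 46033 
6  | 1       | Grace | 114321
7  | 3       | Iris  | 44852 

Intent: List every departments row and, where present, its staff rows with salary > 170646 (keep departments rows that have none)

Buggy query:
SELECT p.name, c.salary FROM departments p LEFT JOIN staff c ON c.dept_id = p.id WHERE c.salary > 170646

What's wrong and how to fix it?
Bug: A WHERE condition on the right-hand table after LEFT JOIN drops unmatched parents

Fix: Move the right-table condition into the ON clause so unmatched parents are kept

Corrected query:
SELECT p.name, c.salary FROM departments p LEFT JOIN staff c ON c.dept_id = p.id AND c.salary > 170646

Result:
name    | salary
--------+-------
Legal   | NULL  
Finance | NULL  
HR      | NULL  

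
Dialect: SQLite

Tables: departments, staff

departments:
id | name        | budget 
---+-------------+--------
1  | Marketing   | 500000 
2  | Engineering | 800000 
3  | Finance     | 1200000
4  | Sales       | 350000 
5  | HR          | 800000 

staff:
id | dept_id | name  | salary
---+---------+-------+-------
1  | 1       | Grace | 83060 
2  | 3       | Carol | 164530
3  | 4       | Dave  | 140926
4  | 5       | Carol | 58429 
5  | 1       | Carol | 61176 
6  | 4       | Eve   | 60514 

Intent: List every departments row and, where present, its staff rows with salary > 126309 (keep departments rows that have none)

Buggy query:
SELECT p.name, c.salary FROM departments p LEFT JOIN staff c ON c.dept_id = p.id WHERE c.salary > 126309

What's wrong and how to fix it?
Bug: A WHERE condition on the right-hand table after LEFT JOIN drops unmatched parents

Fix: Move the right-table condition into the ON clause so unmatched parents are kept

Corrected query:
SELECT p.name, c.salary FROM departments p LEFT JOIN staff c ON c.dept_id = p.id AND c.salary > 126309

Result:
name        | salary
------------+-------
Marketing   | NULL  
Engineering | NULL  
Finance     | 164530
Sales       | 140926
HR          | NULL  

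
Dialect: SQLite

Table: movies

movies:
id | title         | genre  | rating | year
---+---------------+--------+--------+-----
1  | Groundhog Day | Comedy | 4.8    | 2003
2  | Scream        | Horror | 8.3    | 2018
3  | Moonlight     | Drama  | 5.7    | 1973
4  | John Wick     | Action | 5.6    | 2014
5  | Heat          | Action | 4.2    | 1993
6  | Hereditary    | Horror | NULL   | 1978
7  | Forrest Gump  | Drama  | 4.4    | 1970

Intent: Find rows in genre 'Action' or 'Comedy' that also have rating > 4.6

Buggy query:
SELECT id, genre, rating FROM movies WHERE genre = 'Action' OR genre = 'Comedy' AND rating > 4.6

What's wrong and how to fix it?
Bug: Without parentheses, AND is evaluated before OR, so the rating filter only applies to the 'Comedy' branch

Fix: Group the OR with parentheses (or use IN), then AND the threshold

Corrected query:
SELECT id, genre, rating FROM movies WHERE (genre = 'Action' OR genre = 'Comedy') AND rating > 4.6

Result:
id | genre  | rating
---+--------+-------
1  | Comedy | 4.8   
4  | Action | 5.6   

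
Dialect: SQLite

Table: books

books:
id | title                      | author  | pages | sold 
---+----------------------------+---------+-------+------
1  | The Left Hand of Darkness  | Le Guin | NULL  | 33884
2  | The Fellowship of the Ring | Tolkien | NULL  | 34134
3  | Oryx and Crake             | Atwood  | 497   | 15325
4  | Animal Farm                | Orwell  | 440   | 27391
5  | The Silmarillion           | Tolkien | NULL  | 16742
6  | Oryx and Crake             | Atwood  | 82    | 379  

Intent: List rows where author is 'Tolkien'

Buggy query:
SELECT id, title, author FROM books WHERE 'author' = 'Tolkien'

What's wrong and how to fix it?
Bug: 'author' in single quotes is a string literal, not the column; the comparison is literal-vs-literal and never true

Fix: Remove the quotes around the column name (or use double quotes for an identifier)

Corrected query:
SELECT id, title, author FROM books WHERE author = 'Tolkien'

Result:
id | title                      | author 
---+----------------------------+--------
2  | The Fellowship of the Ring | Tolkien
5  | The Silmarillion           | Tolkien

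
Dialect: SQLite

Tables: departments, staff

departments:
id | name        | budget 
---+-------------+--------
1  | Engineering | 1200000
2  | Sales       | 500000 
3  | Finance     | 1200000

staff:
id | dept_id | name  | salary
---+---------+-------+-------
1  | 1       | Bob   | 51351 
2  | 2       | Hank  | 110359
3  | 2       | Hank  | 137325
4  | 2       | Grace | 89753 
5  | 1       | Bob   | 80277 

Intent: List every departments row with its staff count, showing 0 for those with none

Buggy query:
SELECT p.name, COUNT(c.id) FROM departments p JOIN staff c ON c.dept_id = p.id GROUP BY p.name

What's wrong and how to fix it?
Bug: INNER JOIN drops departments rows that have no matching staff rows

Fix: Use LEFT JOIN so parents without children still appear (COUNT(c.id) gives 0)

Corrected query:
SELECT p.name, COUNT(c.id) FROM departments p LEFT JOIN staff c ON c.dept_id = p.id GROUP BY p.name

Result:
name        | COUNT(c.id)
------------+------------
Engineering | 2          
Finance     | 0          
Sales       | 3          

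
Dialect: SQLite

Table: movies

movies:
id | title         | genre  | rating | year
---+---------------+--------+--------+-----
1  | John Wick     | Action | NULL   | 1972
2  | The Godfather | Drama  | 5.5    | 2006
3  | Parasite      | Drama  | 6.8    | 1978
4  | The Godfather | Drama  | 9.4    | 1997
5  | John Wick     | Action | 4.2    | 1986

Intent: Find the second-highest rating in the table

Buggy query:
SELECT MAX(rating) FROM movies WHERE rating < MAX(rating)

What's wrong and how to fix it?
Bug: The inner MAX is an aggregate inside WHERE, which is not allowed

Fix: Compute the overall MAX in a subquery, then take MAX of rows below it

Corrected query:
SELECT MAX(rating) FROM movies WHERE rating < (SELECT MAX(rating) FROM movies)

Result:
MAX(rating)
-----------
6.8        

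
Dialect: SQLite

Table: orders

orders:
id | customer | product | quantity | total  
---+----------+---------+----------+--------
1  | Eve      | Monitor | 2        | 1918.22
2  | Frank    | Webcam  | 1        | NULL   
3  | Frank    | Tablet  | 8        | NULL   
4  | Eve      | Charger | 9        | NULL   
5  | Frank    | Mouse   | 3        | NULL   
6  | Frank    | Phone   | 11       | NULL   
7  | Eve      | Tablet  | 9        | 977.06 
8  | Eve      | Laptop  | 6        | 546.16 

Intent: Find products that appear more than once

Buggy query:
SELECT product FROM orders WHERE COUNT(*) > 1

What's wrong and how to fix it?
Bug: WHERE can't reference COUNT(*); aggregates are computed after WHERE

Fix: GROUP BY product, then filter groups with HAVING COUNT(*) > 1

Corrected query:
SELECT product FROM orders GROUP BY product HAVING COUNT(*) > 1

Result:
product
-------
Tablet 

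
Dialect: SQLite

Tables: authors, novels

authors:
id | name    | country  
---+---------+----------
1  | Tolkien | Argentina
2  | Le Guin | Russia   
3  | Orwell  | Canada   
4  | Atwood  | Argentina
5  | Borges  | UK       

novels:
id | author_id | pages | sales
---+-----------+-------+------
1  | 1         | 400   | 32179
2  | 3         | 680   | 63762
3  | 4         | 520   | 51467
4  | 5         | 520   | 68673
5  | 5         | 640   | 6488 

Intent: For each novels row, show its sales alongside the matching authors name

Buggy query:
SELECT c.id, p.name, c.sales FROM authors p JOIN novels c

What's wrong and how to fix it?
Bug: JOIN with no ON clause produces a cartesian product; every novels row pairs with every authors row

Fix: Add ON c.author_id = p.id to the JOIN

Corrected query:
SELECT c.id, p.name, c.sales FROM authors p JOIN novels c ON c.author_id = p.id

Result:
id | name    | sales
---+---------+------
1  | Tolkien | 32179
2  | Orwell  | 63762
3  | Atwood  | 51467
4  | Borges  | 68673
5  | Borges  | 6488 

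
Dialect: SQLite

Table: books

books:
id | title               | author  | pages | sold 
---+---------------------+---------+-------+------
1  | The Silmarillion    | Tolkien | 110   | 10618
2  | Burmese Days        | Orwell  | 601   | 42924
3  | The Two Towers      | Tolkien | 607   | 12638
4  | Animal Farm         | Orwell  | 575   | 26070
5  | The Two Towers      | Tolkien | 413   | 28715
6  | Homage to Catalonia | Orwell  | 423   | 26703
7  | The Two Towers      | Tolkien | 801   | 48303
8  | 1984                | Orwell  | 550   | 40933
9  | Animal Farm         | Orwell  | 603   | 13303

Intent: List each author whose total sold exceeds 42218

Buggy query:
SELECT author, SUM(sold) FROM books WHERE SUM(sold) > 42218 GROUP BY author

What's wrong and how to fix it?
Bug: WHERE runs before GROUP BY, so aggregates aren't available there

Fix: Use HAVING (which filters groups after aggregation) instead of WHERE

Corrected query:
SELECT author, SUM(sold) FROM books GROUP BY author HAVING SUM(sold) > 42218

Result:
author  | SUM(sold)
--------+----------
Orwell  | 149933   
Tolkien | 100274   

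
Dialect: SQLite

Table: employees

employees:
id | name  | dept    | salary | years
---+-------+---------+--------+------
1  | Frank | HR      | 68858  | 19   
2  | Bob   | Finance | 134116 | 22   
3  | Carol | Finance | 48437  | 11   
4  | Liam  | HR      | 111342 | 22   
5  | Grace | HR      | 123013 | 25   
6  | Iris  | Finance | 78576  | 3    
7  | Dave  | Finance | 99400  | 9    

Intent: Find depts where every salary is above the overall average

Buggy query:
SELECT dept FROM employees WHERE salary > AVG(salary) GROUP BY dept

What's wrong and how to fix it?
Bug: WHERE evaluates per row before aggregation, so AVG() is unavailable

Fix: Compute the overall average in a scalar subquery and compare each group's MIN against it in HAVING

Corrected query:
SELECT dept FROM employees GROUP BY dept HAVING MIN(salary) > (SELECT AVG(salary) FROM employees)

Result:
(no rows)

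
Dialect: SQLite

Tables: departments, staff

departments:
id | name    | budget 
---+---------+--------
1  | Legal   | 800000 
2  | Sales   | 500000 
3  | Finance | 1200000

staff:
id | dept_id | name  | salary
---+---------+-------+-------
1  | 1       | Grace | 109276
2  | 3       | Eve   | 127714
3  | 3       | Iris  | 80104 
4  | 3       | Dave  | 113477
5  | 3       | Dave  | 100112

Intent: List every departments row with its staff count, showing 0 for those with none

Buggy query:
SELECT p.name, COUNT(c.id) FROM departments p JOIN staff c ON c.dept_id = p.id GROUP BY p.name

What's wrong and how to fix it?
Bug: INNER JOIN drops departments rows that have no matching staff rows

Fix: Switch to LEFT JOIN to retain unmatched parent rows

Corrected query:
SELECT p.name, COUNT(c.id) FROM departments p LEFT JOIN staff c ON c.dept_id = p.id GROUP BY p.name

Result:
name    | COUNT(c.id)
--------+------------
Finance | 4          
Legal   | 1          
Sales   | 0          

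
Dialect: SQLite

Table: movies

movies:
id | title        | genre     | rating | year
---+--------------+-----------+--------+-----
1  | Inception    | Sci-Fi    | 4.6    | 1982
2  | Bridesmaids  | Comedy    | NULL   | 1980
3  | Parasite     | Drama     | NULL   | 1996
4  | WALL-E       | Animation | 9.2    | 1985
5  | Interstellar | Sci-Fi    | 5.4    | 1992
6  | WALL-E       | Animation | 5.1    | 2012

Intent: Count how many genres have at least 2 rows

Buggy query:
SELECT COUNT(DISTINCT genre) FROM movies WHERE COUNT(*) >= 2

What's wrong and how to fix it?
Bug: COUNT(*) cannot appear in WHERE; the per-group count doesn't exist yet

Fix: Group first with HAVING COUNT(*) >= 2, then COUNT the resulting groups

Corrected query:
SELECT COUNT(*) FROM (SELECT genre FROM movies GROUP BY genre HAVING COUNT(*) >= 2)

Result:
COUNT(*)
--------
2       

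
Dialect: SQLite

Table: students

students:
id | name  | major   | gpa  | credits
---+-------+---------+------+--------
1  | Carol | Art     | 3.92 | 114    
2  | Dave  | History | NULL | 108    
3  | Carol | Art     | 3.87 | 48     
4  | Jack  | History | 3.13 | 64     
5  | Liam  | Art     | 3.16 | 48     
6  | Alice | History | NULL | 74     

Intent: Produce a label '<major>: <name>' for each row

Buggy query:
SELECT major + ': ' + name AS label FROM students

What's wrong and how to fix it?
Bug: '+' is numeric addition; on text columns SQLite converts them to 0 instead of concatenating

Fix: Replace + with || to concatenate text

Corrected query:
SELECT major || ': ' || name AS label FROM students

Result:
label         
--------------
Art: Carol    
History: Dave 
Art: Carol    
History: Jack 
Art: Liam     
History: Alice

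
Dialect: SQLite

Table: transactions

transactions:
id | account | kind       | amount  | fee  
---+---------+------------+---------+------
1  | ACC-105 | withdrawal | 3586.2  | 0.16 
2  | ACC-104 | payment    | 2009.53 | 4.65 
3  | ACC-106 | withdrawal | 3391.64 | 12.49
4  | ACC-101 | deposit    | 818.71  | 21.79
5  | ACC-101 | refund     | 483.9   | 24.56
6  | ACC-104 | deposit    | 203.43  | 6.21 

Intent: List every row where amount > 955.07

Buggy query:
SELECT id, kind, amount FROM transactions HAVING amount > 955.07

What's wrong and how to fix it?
Bug: This is a non-aggregate query (no GROUP BY, no aggregates), so in SQLite the HAVING clause is invalid here; a row-level condition belongs in WHERE

Fix: Replace HAVING with WHERE since the condition applies to individual rows

Corrected query:
SELECT id, kind, amount FROM transactions WHERE amount > 955.07

Result:
id | kind       | amount 
---+------------+--------
1  | withdrawal | 3586.2 
2  | payment    | 2009.53
3  | withdrawal | 3391.64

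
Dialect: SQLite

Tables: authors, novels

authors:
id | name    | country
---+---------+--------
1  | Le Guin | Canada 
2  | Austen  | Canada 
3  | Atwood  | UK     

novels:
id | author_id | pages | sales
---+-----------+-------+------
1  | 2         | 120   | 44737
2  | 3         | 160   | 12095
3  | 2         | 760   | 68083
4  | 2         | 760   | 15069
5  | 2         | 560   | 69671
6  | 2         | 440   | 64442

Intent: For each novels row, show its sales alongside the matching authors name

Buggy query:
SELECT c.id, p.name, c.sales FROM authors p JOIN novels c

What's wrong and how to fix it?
Bug: Missing join condition: each novels row is matched to all authors rows instead of just its own

Fix: Specify the join condition linking the foreign key to the parent id

Corrected query:
SELECT c.id, p.name, c.sales FROM authors p JOIN novels c ON c.author_id = p.id

Result:
id | name   | sales
---+--------+------
1  | Austen | 44737
2  | Atwood | 12095
3  | Austen | 68083
4  | Austen | 15069
5  | Austen | 69671
6  | Austen | 64442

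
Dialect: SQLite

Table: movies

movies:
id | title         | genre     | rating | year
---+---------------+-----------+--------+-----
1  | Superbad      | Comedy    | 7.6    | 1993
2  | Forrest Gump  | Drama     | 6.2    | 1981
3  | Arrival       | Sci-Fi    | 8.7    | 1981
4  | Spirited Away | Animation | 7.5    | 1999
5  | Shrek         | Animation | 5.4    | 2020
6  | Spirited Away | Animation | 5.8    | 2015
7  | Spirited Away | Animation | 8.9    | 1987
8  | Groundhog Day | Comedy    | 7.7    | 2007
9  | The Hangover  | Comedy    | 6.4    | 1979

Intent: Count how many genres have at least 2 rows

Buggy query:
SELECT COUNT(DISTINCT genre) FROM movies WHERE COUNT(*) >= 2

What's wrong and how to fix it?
Bug: WHERE filters individual rows, not groups, so a group-level COUNT is invalid there

Fix: Use a subquery that GROUPs and filters with HAVING, then count its rows

Corrected query:
SELECT COUNT(*) FROM (SELECT genre FROM movies GROUP BY genre HAVING COUNT(*) >= 2)

Result:
COUNT(*)
--------
2       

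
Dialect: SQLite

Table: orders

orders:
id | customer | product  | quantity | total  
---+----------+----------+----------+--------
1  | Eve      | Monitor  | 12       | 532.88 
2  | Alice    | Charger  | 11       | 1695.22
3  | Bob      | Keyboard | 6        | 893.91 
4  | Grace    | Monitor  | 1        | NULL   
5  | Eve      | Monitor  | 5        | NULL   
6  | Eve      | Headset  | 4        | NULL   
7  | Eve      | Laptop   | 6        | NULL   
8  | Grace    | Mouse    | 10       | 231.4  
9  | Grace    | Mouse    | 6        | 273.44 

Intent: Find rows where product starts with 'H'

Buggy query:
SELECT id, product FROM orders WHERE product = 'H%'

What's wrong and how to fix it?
Bug: Wildcards only work with LIKE; '=' treats '%' as a literal character

Fix: Use LIKE for wildcard pattern matching

Corrected query:
SELECT id, product FROM orders WHERE product LIKE 'H%'

Result:
id | product
---+--------
6  | Headset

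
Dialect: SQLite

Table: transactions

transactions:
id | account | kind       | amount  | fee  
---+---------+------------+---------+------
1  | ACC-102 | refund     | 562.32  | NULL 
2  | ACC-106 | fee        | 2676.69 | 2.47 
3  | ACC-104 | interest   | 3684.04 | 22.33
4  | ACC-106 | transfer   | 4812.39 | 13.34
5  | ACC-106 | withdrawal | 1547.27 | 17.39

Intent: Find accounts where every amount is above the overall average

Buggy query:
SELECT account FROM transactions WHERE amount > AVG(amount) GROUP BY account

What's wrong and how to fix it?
Bug: AVG() is an aggregate; it can't sit directly in WHERE

Fix: Compute the overall average in a scalar subquery and compare each group's MIN against it in HAVING

Corrected query:
SELECT account FROM transactions GROUP BY account HAVING MIN(amount) > (SELECT AVG(amount) FROM transactions)

Result:
account
-------
ACC-104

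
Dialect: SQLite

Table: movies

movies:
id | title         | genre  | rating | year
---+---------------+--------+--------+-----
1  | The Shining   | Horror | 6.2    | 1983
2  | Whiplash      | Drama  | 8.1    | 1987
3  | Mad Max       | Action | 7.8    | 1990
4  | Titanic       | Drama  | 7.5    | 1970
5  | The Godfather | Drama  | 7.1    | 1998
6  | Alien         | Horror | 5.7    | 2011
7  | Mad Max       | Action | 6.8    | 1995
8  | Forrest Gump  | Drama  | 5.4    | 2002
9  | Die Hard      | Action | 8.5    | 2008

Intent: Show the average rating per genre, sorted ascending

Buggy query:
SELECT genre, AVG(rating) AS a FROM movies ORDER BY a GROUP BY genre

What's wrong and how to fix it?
Bug: GROUP BY must precede ORDER BY

Fix: Reorder: SELECT … FROM … GROUP BY … ORDER BY …

Corrected query:
SELECT genre, AVG(rating) AS a FROM movies GROUP BY genre ORDER BY a

Result:
genre  | a    
-------+------
Horror | 5.95 
Drama  | 7.025
Action | 7.7  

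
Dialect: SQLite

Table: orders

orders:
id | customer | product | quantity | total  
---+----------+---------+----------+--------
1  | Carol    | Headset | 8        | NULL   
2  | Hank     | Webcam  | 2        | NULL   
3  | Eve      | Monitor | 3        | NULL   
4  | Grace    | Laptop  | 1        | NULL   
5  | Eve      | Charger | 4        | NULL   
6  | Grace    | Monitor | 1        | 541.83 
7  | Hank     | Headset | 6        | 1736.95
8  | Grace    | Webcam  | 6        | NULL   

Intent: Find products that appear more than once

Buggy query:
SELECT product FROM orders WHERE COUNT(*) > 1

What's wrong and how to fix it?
Bug: COUNT(*) is an aggregate and cannot be used in WHERE

Fix: GROUP BY product, then filter groups with HAVING COUNT(*) > 1

Corrected query:
SELECT product FROM orders GROUP BY product HAVING COUNT(*) > 1

Result:
product
-------
Headset
Monitor
Webcam 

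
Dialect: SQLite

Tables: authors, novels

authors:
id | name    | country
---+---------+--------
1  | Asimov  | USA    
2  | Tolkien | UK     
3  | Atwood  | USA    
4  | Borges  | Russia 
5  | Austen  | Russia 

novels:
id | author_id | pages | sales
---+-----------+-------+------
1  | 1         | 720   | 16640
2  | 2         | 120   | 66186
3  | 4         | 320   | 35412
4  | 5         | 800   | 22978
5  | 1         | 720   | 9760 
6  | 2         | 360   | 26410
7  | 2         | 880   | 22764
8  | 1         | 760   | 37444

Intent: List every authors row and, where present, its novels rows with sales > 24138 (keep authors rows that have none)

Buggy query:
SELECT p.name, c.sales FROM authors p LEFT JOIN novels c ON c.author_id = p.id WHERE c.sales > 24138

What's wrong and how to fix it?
Bug: A WHERE condition on the right-hand table after LEFT JOIN drops unmatched parents

Fix: Put 'c.sales > 24138' in the JOIN's ON clause instead of WHERE

Corrected query:
SELECT p.name, c.sales FROM authors p LEFT JOIN novels c ON c.author_id = p.id AND c.sales > 24138

Result:
name    | sales
--------+------
Asimov  | 37444
Tolkien | 26410
Tolkien | 66186
Atwood  | NULL 
Borges  | 35412
Austen  | NULL 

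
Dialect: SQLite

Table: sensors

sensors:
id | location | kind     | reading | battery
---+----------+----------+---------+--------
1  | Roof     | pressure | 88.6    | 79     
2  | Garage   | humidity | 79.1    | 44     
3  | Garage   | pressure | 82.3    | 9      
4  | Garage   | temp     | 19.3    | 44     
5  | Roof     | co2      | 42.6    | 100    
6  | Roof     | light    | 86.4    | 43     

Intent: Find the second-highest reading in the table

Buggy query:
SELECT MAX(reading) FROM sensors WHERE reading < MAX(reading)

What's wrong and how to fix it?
Bug: The inner MAX is an aggregate inside WHERE, which is not allowed

Fix: Compute the overall MAX in a subquery, then take MAX of rows below it

Corrected query:
SELECT MAX(reading) FROM sensors WHERE reading < (SELECT MAX(reading) FROM sensors)

Result:
MAX(reading)
------------
86.4        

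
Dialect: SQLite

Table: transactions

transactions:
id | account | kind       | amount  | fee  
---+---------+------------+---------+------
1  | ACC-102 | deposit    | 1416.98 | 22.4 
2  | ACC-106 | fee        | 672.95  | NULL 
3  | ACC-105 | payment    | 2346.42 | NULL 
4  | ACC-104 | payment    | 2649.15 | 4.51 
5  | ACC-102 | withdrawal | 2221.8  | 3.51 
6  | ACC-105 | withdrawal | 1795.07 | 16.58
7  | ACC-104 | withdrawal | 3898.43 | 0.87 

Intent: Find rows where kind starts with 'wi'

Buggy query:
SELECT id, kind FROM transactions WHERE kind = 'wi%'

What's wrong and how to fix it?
Bug: '=' compares the literal string including the % character; pattern matching needs LIKE

Fix: Replace '=' with LIKE so 'wi%' is treated as a pattern

Corrected query:
SELECT id, kind FROM transactions WHERE kind LIKE 'wi%'

Result:
id | kind      
---+-----------
5  | withdrawal
6  | withdrawal
7  | withdrawal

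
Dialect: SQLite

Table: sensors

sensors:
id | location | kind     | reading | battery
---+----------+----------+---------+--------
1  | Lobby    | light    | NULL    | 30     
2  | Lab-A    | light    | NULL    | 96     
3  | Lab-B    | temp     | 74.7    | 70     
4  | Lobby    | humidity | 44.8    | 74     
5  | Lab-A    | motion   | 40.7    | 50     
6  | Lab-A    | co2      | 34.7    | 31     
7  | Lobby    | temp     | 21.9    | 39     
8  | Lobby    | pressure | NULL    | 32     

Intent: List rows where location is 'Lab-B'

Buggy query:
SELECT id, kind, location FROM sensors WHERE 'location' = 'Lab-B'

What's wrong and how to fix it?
Bug: 'location' in single quotes is a string literal, not the column; the comparison is literal-vs-literal and never true

Fix: Reference the column as location without single quotes

Corrected query:
SELECT id, kind, location FROM sensors WHERE location = 'Lab-B'

Result:
id | kind | location
---+------+---------
3  | temp | Lab-B   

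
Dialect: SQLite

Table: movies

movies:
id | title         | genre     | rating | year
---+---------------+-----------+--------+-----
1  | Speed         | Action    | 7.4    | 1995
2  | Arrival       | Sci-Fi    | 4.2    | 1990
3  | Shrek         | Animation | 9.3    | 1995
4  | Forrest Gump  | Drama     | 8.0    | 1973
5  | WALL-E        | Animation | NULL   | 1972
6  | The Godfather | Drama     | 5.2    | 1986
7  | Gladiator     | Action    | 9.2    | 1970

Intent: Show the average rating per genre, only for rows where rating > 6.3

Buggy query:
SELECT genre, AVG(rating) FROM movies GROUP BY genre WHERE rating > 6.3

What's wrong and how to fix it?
Bug: WHERE cannot follow GROUP BY

Fix: Move the WHERE clause before GROUP BY

Corrected query:
SELECT genre, AVG(rating) FROM movies WHERE rating > 6.3 GROUP BY genre

Result:
genre     | AVG(rating)
----------+------------
Action    | 8.3        
Animation | 9.3        
Drama     | 8          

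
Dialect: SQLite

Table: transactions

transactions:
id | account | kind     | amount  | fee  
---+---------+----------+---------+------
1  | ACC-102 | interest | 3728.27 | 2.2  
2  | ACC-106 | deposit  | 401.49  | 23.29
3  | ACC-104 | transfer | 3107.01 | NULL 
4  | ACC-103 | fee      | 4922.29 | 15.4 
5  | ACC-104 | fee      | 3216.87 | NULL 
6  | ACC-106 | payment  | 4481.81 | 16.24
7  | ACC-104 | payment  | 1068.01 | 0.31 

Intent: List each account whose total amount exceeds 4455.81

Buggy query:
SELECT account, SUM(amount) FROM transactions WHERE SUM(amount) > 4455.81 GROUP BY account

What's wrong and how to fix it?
Bug: WHERE runs before GROUP BY, so aggregates aren't available there

Fix: Move the aggregate condition to a HAVING clause

Corrected query:
SELECT account, SUM(amount) FROM transactions GROUP BY account HAVING SUM(amount) > 4455.81

Result:
account | SUM(amount)
--------+------------
ACC-103 | 4922.29    
ACC-104 | 7391.89    
ACC-106 | 4883.3     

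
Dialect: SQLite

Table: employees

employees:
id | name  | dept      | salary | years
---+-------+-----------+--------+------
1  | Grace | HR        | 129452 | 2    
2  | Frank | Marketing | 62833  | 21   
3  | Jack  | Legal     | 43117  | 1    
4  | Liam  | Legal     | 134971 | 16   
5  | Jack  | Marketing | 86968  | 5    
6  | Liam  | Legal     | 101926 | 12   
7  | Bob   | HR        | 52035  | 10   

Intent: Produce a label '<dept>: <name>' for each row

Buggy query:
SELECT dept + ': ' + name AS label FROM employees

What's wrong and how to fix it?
Bug: SQLite uses || for string concatenation; + coerces text to numbers (yielding 0)

Fix: Use the || operator for string concatenation

Corrected query:
SELECT dept || ': ' || name AS label FROM employees

Result:
label           
----------------
HR: Grace       
Marketing: Frank
Legal: Jack     
Legal: Liam     
Marketing: Jack 
Legal: Liam     
HR: Bob         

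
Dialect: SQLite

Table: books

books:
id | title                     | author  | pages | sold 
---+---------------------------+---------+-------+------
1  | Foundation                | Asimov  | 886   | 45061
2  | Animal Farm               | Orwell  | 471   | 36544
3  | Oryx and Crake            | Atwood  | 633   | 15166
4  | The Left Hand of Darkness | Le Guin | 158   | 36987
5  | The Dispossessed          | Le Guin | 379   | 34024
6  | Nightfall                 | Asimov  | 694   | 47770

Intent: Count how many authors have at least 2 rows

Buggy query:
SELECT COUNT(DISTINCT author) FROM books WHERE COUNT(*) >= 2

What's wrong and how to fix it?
Bug: WHERE filters individual rows, not groups, so a group-level COUNT is invalid there

Fix: Use a subquery that GROUPs and filters with HAVING, then count its rows

Corrected query:
SELECT COUNT(*) FROM (SELECT author FROM books GROUP BY author HAVING COUNT(*) >= 2)

Result:
COUNT(*)
--------
2       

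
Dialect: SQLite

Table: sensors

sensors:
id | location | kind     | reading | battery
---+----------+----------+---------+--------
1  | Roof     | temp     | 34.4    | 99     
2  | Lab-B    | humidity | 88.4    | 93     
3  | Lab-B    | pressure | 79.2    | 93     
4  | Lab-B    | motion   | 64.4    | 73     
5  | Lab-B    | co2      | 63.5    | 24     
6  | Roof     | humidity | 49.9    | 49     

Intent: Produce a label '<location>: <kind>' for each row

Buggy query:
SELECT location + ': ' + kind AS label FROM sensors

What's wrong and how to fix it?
Bug: '+' is numeric addition; on text columns SQLite converts them to 0 instead of concatenating

Fix: Use the || operator for string concatenation

Corrected query:
SELECT location || ': ' || kind AS label FROM sensors

Result:
label          
---------------
Roof: temp     
Lab-B: humidity
Lab-B: pressure
Lab-B: motion  
Lab-B: co2     
Roof: humidity 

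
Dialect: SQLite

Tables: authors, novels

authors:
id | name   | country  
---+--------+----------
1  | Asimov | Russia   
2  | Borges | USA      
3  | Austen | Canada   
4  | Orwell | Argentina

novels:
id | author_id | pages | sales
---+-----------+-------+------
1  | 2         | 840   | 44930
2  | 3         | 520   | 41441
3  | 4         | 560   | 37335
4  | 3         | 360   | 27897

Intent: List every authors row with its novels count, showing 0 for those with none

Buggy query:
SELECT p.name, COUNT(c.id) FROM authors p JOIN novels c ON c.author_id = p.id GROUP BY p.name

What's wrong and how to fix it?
Bug: An inner join excludes parents with zero children

Fix: Switch to LEFT JOIN to retain unmatched parent rows

Corrected query:
SELECT p.name, COUNT(c.id) FROM authors p LEFT JOIN novels c ON c.author_id = p.id GROUP BY p.name

Result:
name   | COUNT(c.id)
-------+------------
Asimov | 0          
Austen | 2          
Borges | 1          
Orwell | 1          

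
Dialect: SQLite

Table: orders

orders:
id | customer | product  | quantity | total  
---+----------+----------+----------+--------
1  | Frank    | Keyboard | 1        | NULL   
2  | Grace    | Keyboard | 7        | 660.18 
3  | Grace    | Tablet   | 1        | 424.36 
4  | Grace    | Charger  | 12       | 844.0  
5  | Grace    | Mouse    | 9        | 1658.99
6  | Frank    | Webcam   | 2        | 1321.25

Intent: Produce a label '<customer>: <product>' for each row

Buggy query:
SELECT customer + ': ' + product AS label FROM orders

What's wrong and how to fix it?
Bug: SQLite uses || for string concatenation; + coerces text to numbers (yielding 0)

Fix: Replace + with || to concatenate text

Corrected query:
SELECT customer || ': ' || product AS label FROM orders

Result:
label          
---------------
Frank: Keyboard
Grace: Keyboard
Grace: Tablet  
Grace: Charger 
Grace: Mouse   
Frank: Webcam  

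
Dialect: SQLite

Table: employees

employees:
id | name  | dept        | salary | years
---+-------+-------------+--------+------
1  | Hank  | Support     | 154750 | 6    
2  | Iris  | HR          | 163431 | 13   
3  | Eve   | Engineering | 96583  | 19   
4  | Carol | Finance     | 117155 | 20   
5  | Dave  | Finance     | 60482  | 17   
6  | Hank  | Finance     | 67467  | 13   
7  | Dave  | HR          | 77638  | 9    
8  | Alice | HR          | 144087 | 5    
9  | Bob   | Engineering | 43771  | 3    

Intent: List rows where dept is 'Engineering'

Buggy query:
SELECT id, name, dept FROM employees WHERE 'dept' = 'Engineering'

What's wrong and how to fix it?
Bug: 'dept' in single quotes is a string literal, not the column; the comparison is literal-vs-literal and never true

Fix: Remove the quotes around the column name (or use double quotes for an identifier)

Corrected query:
SELECT id, name, dept FROM employees WHERE dept = 'Engineering'

Result:
id | name | dept       
---+------+------------
3  | Eve  | Engineering
9  | Bob  | Engineering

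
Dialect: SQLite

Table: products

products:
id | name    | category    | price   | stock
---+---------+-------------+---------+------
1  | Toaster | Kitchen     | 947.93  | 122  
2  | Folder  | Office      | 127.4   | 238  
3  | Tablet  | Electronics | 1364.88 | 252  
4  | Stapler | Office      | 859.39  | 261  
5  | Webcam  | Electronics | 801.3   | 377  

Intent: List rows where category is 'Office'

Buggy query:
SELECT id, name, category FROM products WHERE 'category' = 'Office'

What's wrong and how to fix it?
Bug: Single quotes denote string literals in SQL; the column name is being compared as a constant string

Fix: Reference the column as category without single quotes

Corrected query:
SELECT id, name, category FROM products WHERE category = 'Office'

Result:
id | name    | category
---+---------+---------
2  | Folder  | Office  
4  | Stapler | Office  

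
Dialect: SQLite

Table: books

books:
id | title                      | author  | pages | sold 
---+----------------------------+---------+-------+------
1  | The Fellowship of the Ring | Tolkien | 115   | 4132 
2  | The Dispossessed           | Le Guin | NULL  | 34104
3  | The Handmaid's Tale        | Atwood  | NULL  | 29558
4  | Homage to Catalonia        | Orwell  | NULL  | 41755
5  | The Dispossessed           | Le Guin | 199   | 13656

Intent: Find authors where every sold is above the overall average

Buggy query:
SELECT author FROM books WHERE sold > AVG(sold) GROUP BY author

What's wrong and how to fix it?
Bug: AVG() is an aggregate; it can't sit directly in WHERE

Fix: Use a subquery for AVG and a HAVING MIN(...) filter so the condition holds for every row in the group

Corrected query:
SELECT author FROM books GROUP BY author HAVING MIN(sold) > (SELECT AVG(sold) FROM books)

Result:
author
------
Atwood
Orwell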